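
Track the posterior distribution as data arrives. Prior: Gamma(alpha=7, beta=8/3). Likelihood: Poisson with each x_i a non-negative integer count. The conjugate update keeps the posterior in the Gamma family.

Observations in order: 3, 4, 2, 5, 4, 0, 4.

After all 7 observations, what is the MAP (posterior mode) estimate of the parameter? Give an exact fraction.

obs 1: x=3 → posterior Gamma(10, 11/3)
obs 2: x=4 → posterior Gamma(14, 14/3)
obs 3: x=2 → posterior Gamma(16, 17/3)
obs 4: x=5 → posterior Gamma(21, 20/3)
obs 5: x=4 → posterior Gamma(25, 23/3)
obs 6: x=0 → posterior Gamma(25, 26/3)
obs 7: x=4 → posterior Gamma(29, 29/3)

84/29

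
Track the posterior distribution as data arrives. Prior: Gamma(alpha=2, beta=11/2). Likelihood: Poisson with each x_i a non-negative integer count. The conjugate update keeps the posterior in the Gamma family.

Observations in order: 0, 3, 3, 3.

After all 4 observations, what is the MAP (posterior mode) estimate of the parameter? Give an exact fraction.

20/19

obs 1: x=0 → posterior Gamma(2, 13/2)
obs 2: x=3 → posterior Gamma(5, 15/2)
obs 3: x=3 → posterior Gamma(8, 17/2)
obs 4: x=3 → posterior Gamma(11, 19/2)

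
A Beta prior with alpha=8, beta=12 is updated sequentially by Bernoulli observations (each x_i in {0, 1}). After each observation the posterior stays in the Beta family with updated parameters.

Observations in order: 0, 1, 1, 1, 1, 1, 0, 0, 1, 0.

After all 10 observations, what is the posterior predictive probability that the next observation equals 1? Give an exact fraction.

7/15

obs 1: x=0 → posterior Beta(8, 13)
obs 2: x=1 → posterior Beta(9, 13)
obs 3: x=1 → posterior Beta(10, 13)
obs 4: x=1 → posterior Beta(11, 13)
obs 5: x=1 → posterior Beta(12, 13)
obs 6: x=1 → posterior Beta(13, 13)
obs 7: x=0 → posterior Beta(13, 14)
obs 8: x=0 → posterior Beta(13, 15)
obs 9: x=1 → posterior Beta(14, 15)
obs 10: x=0 → posterior Beta(14, 16)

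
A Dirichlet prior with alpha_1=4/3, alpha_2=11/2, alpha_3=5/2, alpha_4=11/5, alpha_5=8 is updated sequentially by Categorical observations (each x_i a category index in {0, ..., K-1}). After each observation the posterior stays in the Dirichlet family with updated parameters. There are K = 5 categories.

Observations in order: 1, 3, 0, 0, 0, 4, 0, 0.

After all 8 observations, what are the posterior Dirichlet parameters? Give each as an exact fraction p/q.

alpha_1=19/3, alpha_2=13/2, alpha_3=5/2, alpha_4=16/5, alpha_5=9

obs 1: x=1 → posterior Dirichlet(4/3, 13/2, 5/2, 11/5, 8)
obs 2: x=3 → posterior Dirichlet(4/3, 13/2, 5/2, 16/5, 8)
obs 3: x=0 → posterior Dirichlet(7/3, 13/2, 5/2, 16/5, 8)
obs 4: x=0 → posterior Dirichlet(10/3, 13/2, 5/2, 16/5, 8)
obs 5: x=0 → posterior Dirichlet(13/3, 13/2, 5/2, 16/5, 8)
obs 6: x=4 → posterior Dirichlet(13/3, 13/2, 5/2, 16/5, 9)
obs 7: x=0 → posterior Dirichlet(16/3, 13/2, 5/2, 16/5, 9)
obs 8: x=0 → posterior Dirichlet(19/3, 13/2, 5/2, 16/5, 9)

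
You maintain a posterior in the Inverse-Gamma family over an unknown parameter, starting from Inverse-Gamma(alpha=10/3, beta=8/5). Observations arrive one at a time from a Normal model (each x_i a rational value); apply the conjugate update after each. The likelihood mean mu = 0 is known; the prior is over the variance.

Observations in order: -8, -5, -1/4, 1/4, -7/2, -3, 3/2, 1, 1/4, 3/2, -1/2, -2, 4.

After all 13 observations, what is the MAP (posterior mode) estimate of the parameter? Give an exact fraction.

33453/5200

obs 1: x=-8 → posterior Inverse-Gamma(23/6, 168/5)
obs 2: x=-5 → posterior Inverse-Gamma(13/3, 461/10)
obs 3: x=-1/4 → posterior Inverse-Gamma(29/6, 7381/160)
obs 4: x=1/4 → posterior Inverse-Gamma(16/3, 3693/80)
obs 5: x=-7/2 → posterior Inverse-Gamma(35/6, 4183/80)
obs 6: x=-3 → posterior Inverse-Gamma(19/3, 4543/80)
obs 7: x=3/2 → posterior Inverse-Gamma(41/6, 4633/80)
obs 8: x=1 → posterior Inverse-Gamma(22/3, 4673/80)
obs 9: x=1/4 → posterior Inverse-Gamma(47/6, 9351/160)
obs 10: x=3/2 → posterior Inverse-Gamma(25/3, 9531/160)
obs 11: x=-1/2 → posterior Inverse-Gamma(53/6, 9551/160)
obs 12: x=-2 → posterior Inverse-Gamma(28/3, 9871/160)
obs 13: x=4 → posterior Inverse-Gamma(59/6, 11151/160)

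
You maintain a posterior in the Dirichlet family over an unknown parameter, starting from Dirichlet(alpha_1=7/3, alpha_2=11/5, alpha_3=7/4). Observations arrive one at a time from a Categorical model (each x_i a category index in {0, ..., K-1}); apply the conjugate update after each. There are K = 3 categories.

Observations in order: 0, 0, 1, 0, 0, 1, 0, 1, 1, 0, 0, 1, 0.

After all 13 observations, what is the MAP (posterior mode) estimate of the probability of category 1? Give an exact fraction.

obs 1: x=0 → posterior Dirichlet(10/3, 11/5, 7/4)
obs 2: x=0 → posterior Dirichlet(13/3, 11/5, 7/4)
obs 3: x=1 → posterior Dirichlet(13/3, 16/5, 7/4)
obs 4: x=0 → posterior Dirichlet(16/3, 16/5, 7/4)
obs 5: x=0 → posterior Dirichlet(19/3, 16/5, 7/4)
obs 6: x=1 → posterior Dirichlet(19/3, 21/5, 7/4)
obs 7: x=0 → posterior Dirichlet(22/3, 21/5, 7/4)
obs 8: x=1 → posterior Dirichlet(22/3, 26/5, 7/4)
obs 9: x=1 → posterior Dirichlet(22/3, 31/5, 7/4)
obs 10: x=0 → posterior Dirichlet(25/3, 31/5, 7/4)
obs 11: x=0 → posterior Dirichlet(28/3, 31/5, 7/4)
obs 12: x=1 → posterior Dirichlet(28/3, 36/5, 7/4)
obs 13: x=0 → posterior Dirichlet(31/3, 36/5, 7/4)

372/977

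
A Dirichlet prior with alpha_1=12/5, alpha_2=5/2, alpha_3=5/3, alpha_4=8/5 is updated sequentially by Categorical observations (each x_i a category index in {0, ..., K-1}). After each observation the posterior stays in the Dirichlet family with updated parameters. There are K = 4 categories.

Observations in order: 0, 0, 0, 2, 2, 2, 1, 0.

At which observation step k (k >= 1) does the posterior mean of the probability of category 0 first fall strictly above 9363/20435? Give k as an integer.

obs 1: x=0 → posterior Dirichlet(17/5, 5/2, 5/3, 8/5)
obs 2: x=0 → posterior Dirichlet(22/5, 5/2, 5/3, 8/5)
obs 3: x=0 → posterior Dirichlet(27/5, 5/2, 5/3, 8/5)
obs 4: x=2 → posterior Dirichlet(27/5, 5/2, 8/3, 8/5)
obs 5: x=2 → posterior Dirichlet(27/5, 5/2, 11/3, 8/5)
obs 6: x=2 → posterior Dirichlet(27/5, 5/2, 14/3, 8/5)
obs 7: x=1 → posterior Dirichlet(27/5, 7/2, 14/3, 8/5)
obs 8: x=0 → posterior Dirichlet(32/5, 7/2, 14/3, 8/5)

k = 3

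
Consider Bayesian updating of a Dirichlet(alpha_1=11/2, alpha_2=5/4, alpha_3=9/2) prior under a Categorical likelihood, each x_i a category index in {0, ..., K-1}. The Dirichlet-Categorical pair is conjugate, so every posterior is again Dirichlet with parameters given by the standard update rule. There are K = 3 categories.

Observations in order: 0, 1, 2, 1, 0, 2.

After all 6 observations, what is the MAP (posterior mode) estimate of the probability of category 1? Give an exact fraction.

3/19

obs 1: x=0 → posterior Dirichlet(13/2, 5/4, 9/2)
obs 2: x=1 → posterior Dirichlet(13/2, 9/4, 9/2)
obs 3: x=2 → posterior Dirichlet(13/2, 9/4, 11/2)
obs 4: x=1 → posterior Dirichlet(13/2, 13/4, 11/2)
obs 5: x=0 → posterior Dirichlet(15/2, 13/4, 11/2)
obs 6: x=2 → posterior Dirichlet(15/2, 13/4, 13/2)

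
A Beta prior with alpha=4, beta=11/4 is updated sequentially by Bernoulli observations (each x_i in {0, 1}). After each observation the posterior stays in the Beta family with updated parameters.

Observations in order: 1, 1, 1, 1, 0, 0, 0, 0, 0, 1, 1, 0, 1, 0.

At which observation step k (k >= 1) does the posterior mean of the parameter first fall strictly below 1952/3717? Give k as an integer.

k = 9

obs 1: x=1 → posterior Beta(5, 11/4)
obs 2: x=1 → posterior Beta(6, 11/4)
obs 3: x=1 → posterior Beta(7, 11/4)
obs 4: x=1 → posterior Beta(8, 11/4)
obs 5: x=0 → posterior Beta(8, 15/4)
obs 6: x=0 → posterior Beta(8, 19/4)
obs 7: x=0 → posterior Beta(8, 23/4)
obs 8: x=0 → posterior Beta(8, 27/4)
obs 9: x=0 → posterior Beta(8, 31/4)
obs 10: x=1 → posterior Beta(9, 31/4)
obs 11: x=1 → posterior Beta(10, 31/4)
obs 12: x=0 → posterior Beta(10, 35/4)
obs 13: x=1 → posterior Beta(11, 35/4)
obs 14: x=0 → posterior Beta(11, 39/4)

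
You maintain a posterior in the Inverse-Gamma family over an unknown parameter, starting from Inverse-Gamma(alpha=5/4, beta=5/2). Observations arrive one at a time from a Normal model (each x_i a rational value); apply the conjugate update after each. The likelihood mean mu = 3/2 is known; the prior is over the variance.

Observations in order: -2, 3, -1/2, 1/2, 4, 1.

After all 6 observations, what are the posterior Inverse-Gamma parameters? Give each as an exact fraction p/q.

obs 1: x=-2 → posterior Inverse-Gamma(7/4, 69/8)
obs 2: x=3 → posterior Inverse-Gamma(9/4, 39/4)
obs 3: x=-1/2 → posterior Inverse-Gamma(11/4, 47/4)
obs 4: x=1/2 → posterior Inverse-Gamma(13/4, 49/4)
obs 5: x=4 → posterior Inverse-Gamma(15/4, 123/8)
obs 6: x=1 → posterior Inverse-Gamma(17/4, 31/2)

alpha=17/4, beta=31/2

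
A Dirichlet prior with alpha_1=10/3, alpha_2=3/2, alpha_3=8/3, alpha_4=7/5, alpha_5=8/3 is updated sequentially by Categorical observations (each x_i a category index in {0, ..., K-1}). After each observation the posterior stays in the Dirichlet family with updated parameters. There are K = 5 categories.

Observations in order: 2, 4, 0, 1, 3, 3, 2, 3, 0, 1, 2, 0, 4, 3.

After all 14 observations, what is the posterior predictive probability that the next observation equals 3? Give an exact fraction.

162/767

obs 1: x=2 → posterior Dirichlet(10/3, 3/2, 11/3, 7/5, 8/3)
obs 2: x=4 → posterior Dirichlet(10/3, 3/2, 11/3, 7/5, 11/3)
obs 3: x=0 → posterior Dirichlet(13/3, 3/2, 11/3, 7/5, 11/3)
obs 4: x=1 → posterior Dirichlet(13/3, 5/2, 11/3, 7/5, 11/3)
obs 5: x=3 → posterior Dirichlet(13/3, 5/2, 11/3, 12/5, 11/3)
obs 6: x=3 → posterior Dirichlet(13/3, 5/2, 11/3, 17/5, 11/3)
obs 7: x=2 → posterior Dirichlet(13/3, 5/2, 14/3, 17/5, 11/3)
obs 8: x=3 → posterior Dirichlet(13/3, 5/2, 14/3, 22/5, 11/3)
obs 9: x=0 → posterior Dirichlet(16/3, 5/2, 14/3, 22/5, 11/3)
obs 10: x=1 → posterior Dirichlet(16/3, 7/2, 14/3, 22/5, 11/3)
obs 11: x=2 → posterior Dirichlet(16/3, 7/2, 17/3, 22/5, 11/3)
obs 12: x=0 → posterior Dirichlet(19/3, 7/2, 17/3, 22/5, 11/3)
obs 13: x=4 → posterior Dirichlet(19/3, 7/2, 17/3, 22/5, 14/3)
obs 14: x=3 → posterior Dirichlet(19/3, 7/2, 17/3, 27/5, 14/3)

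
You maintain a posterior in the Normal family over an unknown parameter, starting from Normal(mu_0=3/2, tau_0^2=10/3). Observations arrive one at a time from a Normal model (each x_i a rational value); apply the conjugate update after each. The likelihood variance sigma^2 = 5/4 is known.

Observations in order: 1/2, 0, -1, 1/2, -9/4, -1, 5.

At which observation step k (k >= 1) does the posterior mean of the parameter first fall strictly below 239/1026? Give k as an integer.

obs 1: x=1/2 → posterior Normal(17/22, 10/11)
obs 2: x=0 → posterior Normal(17/38, 10/19)
obs 3: x=-1 → posterior Normal(1/54, 10/27)
obs 4: x=1/2 → posterior Normal(9/70, 2/7)
obs 5: x=-9/4 → posterior Normal(-27/86, 10/43)
obs 6: x=-1 → posterior Normal(-43/102, 10/51)
obs 7: x=5 → posterior Normal(37/118, 10/59)

k = 3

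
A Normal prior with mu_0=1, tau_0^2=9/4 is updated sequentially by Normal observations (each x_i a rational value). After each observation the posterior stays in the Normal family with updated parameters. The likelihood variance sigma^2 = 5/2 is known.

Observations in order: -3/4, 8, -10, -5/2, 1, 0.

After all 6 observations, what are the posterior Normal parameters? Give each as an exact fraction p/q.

mu_0=-113/256, tau_0^2=45/128

obs 1: x=-3/4 → posterior Normal(13/76, 45/38)
obs 2: x=8 → posterior Normal(43/16, 45/56)
obs 3: x=-10 → posterior Normal(-59/148, 45/74)
obs 4: x=-5/2 → posterior Normal(-149/184, 45/92)
obs 5: x=1 → posterior Normal(-113/220, 9/22)
obs 6: x=0 → posterior Normal(-113/256, 45/128)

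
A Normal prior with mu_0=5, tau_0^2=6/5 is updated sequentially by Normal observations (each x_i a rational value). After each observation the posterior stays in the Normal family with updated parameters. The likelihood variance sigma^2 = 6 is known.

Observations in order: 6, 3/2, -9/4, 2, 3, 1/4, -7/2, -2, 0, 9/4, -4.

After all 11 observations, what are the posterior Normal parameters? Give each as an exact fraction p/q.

obs 1: x=6 → posterior Normal(31/6, 1)
obs 2: x=3/2 → posterior Normal(65/14, 6/7)
obs 3: x=-9/4 → posterior Normal(121/32, 3/4)
obs 4: x=2 → posterior Normal(43/12, 2/3)
obs 5: x=3 → posterior Normal(141/40, 3/5)
obs 6: x=1/4 → posterior Normal(71/22, 6/11)
obs 7: x=-7/2 → posterior Normal(8/3, 1/2)
obs 8: x=-2 → posterior Normal(30/13, 6/13)
obs 9: x=0 → posterior Normal(15/7, 3/7)
obs 10: x=9/4 → posterior Normal(43/20, 2/5)
obs 11: x=-4 → posterior Normal(113/64, 3/8)

mu_0=113/64, tau_0^2=3/8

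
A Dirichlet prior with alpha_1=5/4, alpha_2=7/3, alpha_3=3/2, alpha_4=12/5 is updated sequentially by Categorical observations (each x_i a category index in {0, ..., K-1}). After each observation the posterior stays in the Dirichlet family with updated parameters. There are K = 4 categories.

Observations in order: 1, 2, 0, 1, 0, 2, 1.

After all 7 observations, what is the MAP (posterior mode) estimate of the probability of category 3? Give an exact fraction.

84/629

obs 1: x=1 → posterior Dirichlet(5/4, 10/3, 3/2, 12/5)
obs 2: x=2 → posterior Dirichlet(5/4, 10/3, 5/2, 12/5)
obs 3: x=0 → posterior Dirichlet(9/4, 10/3, 5/2, 12/5)
obs 4: x=1 → posterior Dirichlet(9/4, 13/3, 5/2, 12/5)
obs 5: x=0 → posterior Dirichlet(13/4, 13/3, 5/2, 12/5)
obs 6: x=2 → posterior Dirichlet(13/4, 13/3, 7/2, 12/5)
obs 7: x=1 → posterior Dirichlet(13/4, 16/3, 7/2, 12/5)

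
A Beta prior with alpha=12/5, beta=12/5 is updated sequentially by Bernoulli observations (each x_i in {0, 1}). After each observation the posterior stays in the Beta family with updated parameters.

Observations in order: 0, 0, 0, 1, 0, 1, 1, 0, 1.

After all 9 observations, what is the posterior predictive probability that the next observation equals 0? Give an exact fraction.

37/69

obs 1: x=0 → posterior Beta(12/5, 17/5)
obs 2: x=0 → posterior Beta(12/5, 22/5)
obs 3: x=0 → posterior Beta(12/5, 27/5)
obs 4: x=1 → posterior Beta(17/5, 27/5)
obs 5: x=0 → posterior Beta(17/5, 32/5)
obs 6: x=1 → posterior Beta(22/5, 32/5)
obs 7: x=1 → posterior Beta(27/5, 32/5)
obs 8: x=0 → posterior Beta(27/5, 37/5)
obs 9: x=1 → posterior Beta(32/5, 37/5)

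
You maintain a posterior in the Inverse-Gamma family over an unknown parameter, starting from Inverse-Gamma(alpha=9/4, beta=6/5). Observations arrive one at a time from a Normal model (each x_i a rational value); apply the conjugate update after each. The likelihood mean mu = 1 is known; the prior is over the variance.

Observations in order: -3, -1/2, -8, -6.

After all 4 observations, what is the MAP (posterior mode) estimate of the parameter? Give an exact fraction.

obs 1: x=-3 → posterior Inverse-Gamma(11/4, 46/5)
obs 2: x=-1/2 → posterior Inverse-Gamma(13/4, 413/40)
obs 3: x=-8 → posterior Inverse-Gamma(15/4, 2033/40)
obs 4: x=-6 → posterior Inverse-Gamma(17/4, 3013/40)

3013/210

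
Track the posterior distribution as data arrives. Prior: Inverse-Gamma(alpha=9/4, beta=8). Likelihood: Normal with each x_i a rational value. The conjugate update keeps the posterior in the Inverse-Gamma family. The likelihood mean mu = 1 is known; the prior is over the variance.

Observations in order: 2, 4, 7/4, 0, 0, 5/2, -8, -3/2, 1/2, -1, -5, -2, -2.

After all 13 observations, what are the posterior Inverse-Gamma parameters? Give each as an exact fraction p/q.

obs 1: x=2 → posterior Inverse-Gamma(11/4, 17/2)
obs 2: x=4 → posterior Inverse-Gamma(13/4, 13)
obs 3: x=7/4 → posterior Inverse-Gamma(15/4, 425/32)
obs 4: x=0 → posterior Inverse-Gamma(17/4, 441/32)
obs 5: x=0 → posterior Inverse-Gamma(19/4, 457/32)
obs 6: x=5/2 → posterior Inverse-Gamma(21/4, 493/32)
obs 7: x=-8 → posterior Inverse-Gamma(23/4, 1789/32)
obs 8: x=-3/2 → posterior Inverse-Gamma(25/4, 1889/32)
obs 9: x=1/2 → posterior Inverse-Gamma(27/4, 1893/32)
obs 10: x=-1 → posterior Inverse-Gamma(29/4, 1957/32)
obs 11: x=-5 → posterior Inverse-Gamma(31/4, 2533/32)
obs 12: x=-2 → posterior Inverse-Gamma(33/4, 2677/32)
obs 13: x=-2 → posterior Inverse-Gamma(35/4, 2821/32)

alpha=35/4, beta=2821/32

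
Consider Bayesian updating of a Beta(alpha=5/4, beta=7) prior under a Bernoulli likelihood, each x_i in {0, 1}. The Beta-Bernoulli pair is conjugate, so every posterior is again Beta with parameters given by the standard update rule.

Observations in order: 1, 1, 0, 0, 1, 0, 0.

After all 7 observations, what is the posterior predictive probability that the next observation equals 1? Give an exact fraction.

17/61

obs 1: x=1 → posterior Beta(9/4, 7)
obs 2: x=1 → posterior Beta(13/4, 7)
obs 3: x=0 → posterior Beta(13/4, 8)
obs 4: x=0 → posterior Beta(13/4, 9)
obs 5: x=1 → posterior Beta(17/4, 9)
obs 6: x=0 → posterior Beta(17/4, 10)
obs 7: x=0 → posterior Beta(17/4, 11)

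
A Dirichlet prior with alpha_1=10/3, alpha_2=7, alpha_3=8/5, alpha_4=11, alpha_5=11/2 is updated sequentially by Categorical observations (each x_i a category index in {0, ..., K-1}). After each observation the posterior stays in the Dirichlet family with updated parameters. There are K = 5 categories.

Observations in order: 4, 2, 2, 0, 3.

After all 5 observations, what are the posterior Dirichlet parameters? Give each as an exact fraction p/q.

obs 1: x=4 → posterior Dirichlet(10/3, 7, 8/5, 11, 13/2)
obs 2: x=2 → posterior Dirichlet(10/3, 7, 13/5, 11, 13/2)
obs 3: x=2 → posterior Dirichlet(10/3, 7, 18/5, 11, 13/2)
obs 4: x=0 → posterior Dirichlet(13/3, 7, 18/5, 11, 13/2)
obs 5: x=3 → posterior Dirichlet(13/3, 7, 18/5, 12, 13/2)

alpha_1=13/3, alpha_2=7, alpha_3=18/5, alpha_4=12, alpha_5=13/2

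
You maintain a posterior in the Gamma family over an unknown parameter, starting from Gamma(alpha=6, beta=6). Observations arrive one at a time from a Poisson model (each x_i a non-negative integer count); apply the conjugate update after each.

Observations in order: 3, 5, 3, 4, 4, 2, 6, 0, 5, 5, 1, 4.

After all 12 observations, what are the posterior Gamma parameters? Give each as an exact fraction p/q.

alpha=48, beta=18

obs 1: x=3 → posterior Gamma(9, 7)
obs 2: x=5 → posterior Gamma(14, 8)
obs 3: x=3 → posterior Gamma(17, 9)
obs 4: x=4 → posterior Gamma(21, 10)
obs 5: x=4 → posterior Gamma(25, 11)
obs 6: x=2 → posterior Gamma(27, 12)
obs 7: x=6 → posterior Gamma(33, 13)
obs 8: x=0 → posterior Gamma(33, 14)
obs 9: x=5 → posterior Gamma(38, 15)
obs 10: x=5 → posterior Gamma(43, 16)
obs 11: x=1 → posterior Gamma(44, 17)
obs 12: x=4 → posterior Gamma(48, 18)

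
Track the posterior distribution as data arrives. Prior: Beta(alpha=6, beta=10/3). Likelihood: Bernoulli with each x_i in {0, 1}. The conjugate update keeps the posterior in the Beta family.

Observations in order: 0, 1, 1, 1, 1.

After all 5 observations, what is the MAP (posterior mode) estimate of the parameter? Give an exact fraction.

obs 1: x=0 → posterior Beta(6, 13/3)
obs 2: x=1 → posterior Beta(7, 13/3)
obs 3: x=1 → posterior Beta(8, 13/3)
obs 4: x=1 → posterior Beta(9, 13/3)
obs 5: x=1 → posterior Beta(10, 13/3)

27/37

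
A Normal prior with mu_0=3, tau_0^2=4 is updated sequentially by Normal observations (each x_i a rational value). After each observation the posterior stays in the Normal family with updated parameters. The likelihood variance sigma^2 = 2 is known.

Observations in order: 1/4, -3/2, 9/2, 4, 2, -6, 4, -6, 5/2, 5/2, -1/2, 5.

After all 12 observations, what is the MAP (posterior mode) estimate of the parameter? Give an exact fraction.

obs 1: x=1/4 → posterior Normal(7/6, 4/3)
obs 2: x=-3/2 → posterior Normal(1/10, 4/5)
obs 3: x=9/2 → posterior Normal(19/14, 4/7)
obs 4: x=4 → posterior Normal(35/18, 4/9)
obs 5: x=2 → posterior Normal(43/22, 4/11)
obs 6: x=-6 → posterior Normal(19/26, 4/13)
obs 7: x=4 → posterior Normal(7/6, 4/15)
obs 8: x=-6 → posterior Normal(11/34, 4/17)
obs 9: x=5/2 → posterior Normal(21/38, 4/19)
obs 10: x=5/2 → posterior Normal(31/42, 4/21)
obs 11: x=-1/2 → posterior Normal(29/46, 4/23)
obs 12: x=5 → posterior Normal(49/50, 4/25)

49/50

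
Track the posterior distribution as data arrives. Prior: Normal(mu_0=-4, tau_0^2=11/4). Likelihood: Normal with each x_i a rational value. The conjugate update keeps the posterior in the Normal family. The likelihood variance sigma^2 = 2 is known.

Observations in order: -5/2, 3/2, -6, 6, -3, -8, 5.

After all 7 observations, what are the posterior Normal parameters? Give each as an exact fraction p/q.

mu_0=-109/85, tau_0^2=22/85

obs 1: x=-5/2 → posterior Normal(-119/38, 22/19)
obs 2: x=3/2 → posterior Normal(-43/30, 11/15)
obs 3: x=-6 → posterior Normal(-109/41, 22/41)
obs 4: x=6 → posterior Normal(-43/52, 11/26)
obs 5: x=-3 → posterior Normal(-76/63, 22/63)
obs 6: x=-8 → posterior Normal(-82/37, 11/37)
obs 7: x=5 → posterior Normal(-109/85, 22/85)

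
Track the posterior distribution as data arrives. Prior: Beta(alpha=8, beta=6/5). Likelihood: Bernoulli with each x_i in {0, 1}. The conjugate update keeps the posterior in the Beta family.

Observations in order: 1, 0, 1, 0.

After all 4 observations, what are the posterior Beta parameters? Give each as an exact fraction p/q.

obs 1: x=1 → posterior Beta(9, 6/5)
obs 2: x=0 → posterior Beta(9, 11/5)
obs 3: x=1 → posterior Beta(10, 11/5)
obs 4: x=0 → posterior Beta(10, 16/5)

alpha=10, beta=16/5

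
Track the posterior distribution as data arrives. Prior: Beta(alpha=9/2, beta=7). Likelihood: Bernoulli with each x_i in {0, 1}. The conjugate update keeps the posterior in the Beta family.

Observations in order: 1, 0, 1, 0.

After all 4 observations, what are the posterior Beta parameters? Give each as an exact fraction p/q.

alpha=13/2, beta=9

obs 1: x=1 → posterior Beta(11/2, 7)
obs 2: x=0 → posterior Beta(11/2, 8)
obs 3: x=1 → posterior Beta(13/2, 8)
obs 4: x=0 → posterior Beta(13/2, 9)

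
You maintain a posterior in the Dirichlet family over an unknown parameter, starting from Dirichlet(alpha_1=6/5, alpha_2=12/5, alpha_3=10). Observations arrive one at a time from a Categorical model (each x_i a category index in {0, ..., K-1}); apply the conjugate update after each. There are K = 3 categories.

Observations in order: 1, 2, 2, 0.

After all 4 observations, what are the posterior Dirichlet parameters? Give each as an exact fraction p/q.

alpha_1=11/5, alpha_2=17/5, alpha_3=12

obs 1: x=1 → posterior Dirichlet(6/5, 17/5, 10)
obs 2: x=2 → posterior Dirichlet(6/5, 17/5, 11)
obs 3: x=2 → posterior Dirichlet(6/5, 17/5, 12)
obs 4: x=0 → posterior Dirichlet(11/5, 17/5, 12)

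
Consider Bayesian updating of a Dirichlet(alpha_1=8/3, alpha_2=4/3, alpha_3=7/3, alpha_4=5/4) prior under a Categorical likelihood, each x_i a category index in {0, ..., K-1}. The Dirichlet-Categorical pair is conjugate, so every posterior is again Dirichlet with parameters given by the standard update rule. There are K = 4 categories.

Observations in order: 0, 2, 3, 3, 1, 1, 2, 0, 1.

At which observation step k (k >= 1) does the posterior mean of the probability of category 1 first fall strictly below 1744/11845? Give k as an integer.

k = 2

obs 1: x=0 → posterior Dirichlet(11/3, 4/3, 7/3, 5/4)
obs 2: x=2 → posterior Dirichlet(11/3, 4/3, 10/3, 5/4)
obs 3: x=3 → posterior Dirichlet(11/3, 4/3, 10/3, 9/4)
obs 4: x=3 → posterior Dirichlet(11/3, 4/3, 10/3, 13/4)
obs 5: x=1 → posterior Dirichlet(11/3, 7/3, 10/3, 13/4)
obs 6: x=1 → posterior Dirichlet(11/3, 10/3, 10/3, 13/4)
obs 7: x=2 → posterior Dirichlet(11/3, 10/3, 13/3, 13/4)
obs 8: x=0 → posterior Dirichlet(14/3, 10/3, 13/3, 13/4)
obs 9: x=1 → posterior Dirichlet(14/3, 13/3, 13/3, 13/4)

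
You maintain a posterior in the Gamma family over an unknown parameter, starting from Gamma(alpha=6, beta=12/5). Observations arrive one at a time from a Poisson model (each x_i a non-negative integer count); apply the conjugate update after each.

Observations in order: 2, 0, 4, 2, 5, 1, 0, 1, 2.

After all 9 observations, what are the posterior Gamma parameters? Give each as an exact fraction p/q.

obs 1: x=2 → posterior Gamma(8, 17/5)
obs 2: x=0 → posterior Gamma(8, 22/5)
obs 3: x=4 → posterior Gamma(12, 27/5)
obs 4: x=2 → posterior Gamma(14, 32/5)
obs 5: x=5 → posterior Gamma(19, 37/5)
obs 6: x=1 → posterior Gamma(20, 42/5)
obs 7: x=0 → posterior Gamma(20, 47/5)
obs 8: x=1 → posterior Gamma(21, 52/5)
obs 9: x=2 → posterior Gamma(23, 57/5)

alpha=23, beta=57/5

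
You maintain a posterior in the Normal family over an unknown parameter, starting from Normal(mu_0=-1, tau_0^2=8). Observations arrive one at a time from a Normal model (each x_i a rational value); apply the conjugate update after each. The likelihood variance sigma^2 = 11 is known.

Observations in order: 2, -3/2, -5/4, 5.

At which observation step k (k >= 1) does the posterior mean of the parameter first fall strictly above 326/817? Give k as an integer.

obs 1: x=2 → posterior Normal(5/19, 88/19)
obs 2: x=-3/2 → posterior Normal(-7/27, 88/27)
obs 3: x=-5/4 → posterior Normal(-17/35, 88/35)
obs 4: x=5 → posterior Normal(23/43, 88/43)

k = 4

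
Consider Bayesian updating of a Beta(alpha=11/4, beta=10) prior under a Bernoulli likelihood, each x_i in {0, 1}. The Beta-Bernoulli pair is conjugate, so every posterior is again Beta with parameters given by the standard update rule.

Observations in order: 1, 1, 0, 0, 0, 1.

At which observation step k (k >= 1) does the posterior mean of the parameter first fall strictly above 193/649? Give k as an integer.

obs 1: x=1 → posterior Beta(15/4, 10)
obs 2: x=1 → posterior Beta(19/4, 10)
obs 3: x=0 → posterior Beta(19/4, 11)
obs 4: x=0 → posterior Beta(19/4, 12)
obs 5: x=0 → posterior Beta(19/4, 13)
obs 6: x=1 → posterior Beta(23/4, 13)

k = 2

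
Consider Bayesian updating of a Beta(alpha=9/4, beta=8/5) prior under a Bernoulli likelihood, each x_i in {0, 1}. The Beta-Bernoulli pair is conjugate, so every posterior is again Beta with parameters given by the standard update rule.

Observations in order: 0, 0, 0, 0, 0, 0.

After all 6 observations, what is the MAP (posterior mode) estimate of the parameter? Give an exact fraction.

25/157

obs 1: x=0 → posterior Beta(9/4, 13/5)
obs 2: x=0 → posterior Beta(9/4, 18/5)
obs 3: x=0 → posterior Beta(9/4, 23/5)
obs 4: x=0 → posterior Beta(9/4, 28/5)
obs 5: x=0 → posterior Beta(9/4, 33/5)
obs 6: x=0 → posterior Beta(9/4, 38/5)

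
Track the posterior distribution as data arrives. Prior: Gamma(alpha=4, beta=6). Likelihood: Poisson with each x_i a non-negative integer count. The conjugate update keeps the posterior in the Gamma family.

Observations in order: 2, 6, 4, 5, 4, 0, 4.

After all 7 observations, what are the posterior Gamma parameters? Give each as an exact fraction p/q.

alpha=29, beta=13

obs 1: x=2 → posterior Gamma(6, 7)
obs 2: x=6 → posterior Gamma(12, 8)
obs 3: x=4 → posterior Gamma(16, 9)
obs 4: x=5 → posterior Gamma(21, 10)
obs 5: x=4 → posterior Gamma(25, 11)
obs 6: x=0 → posterior Gamma(25, 12)
obs 7: x=4 → posterior Gamma(29, 13)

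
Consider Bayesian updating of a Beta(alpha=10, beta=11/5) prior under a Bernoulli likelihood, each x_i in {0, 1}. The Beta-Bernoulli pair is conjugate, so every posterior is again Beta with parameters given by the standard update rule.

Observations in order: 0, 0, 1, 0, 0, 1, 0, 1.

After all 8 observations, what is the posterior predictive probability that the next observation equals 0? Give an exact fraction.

36/101

obs 1: x=0 → posterior Beta(10, 16/5)
obs 2: x=0 → posterior Beta(10, 21/5)
obs 3: x=1 → posterior Beta(11, 21/5)
obs 4: x=0 → posterior Beta(11, 26/5)
obs 5: x=0 → posterior Beta(11, 31/5)
obs 6: x=1 → posterior Beta(12, 31/5)
obs 7: x=0 → posterior Beta(12, 36/5)
obs 8: x=1 → posterior Beta(13, 36/5)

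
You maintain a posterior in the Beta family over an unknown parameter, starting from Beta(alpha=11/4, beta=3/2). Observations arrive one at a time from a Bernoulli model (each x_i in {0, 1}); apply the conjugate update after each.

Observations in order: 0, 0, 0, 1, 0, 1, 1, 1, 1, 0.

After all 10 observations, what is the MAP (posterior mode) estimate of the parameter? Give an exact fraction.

obs 1: x=0 → posterior Beta(11/4, 5/2)
obs 2: x=0 → posterior Beta(11/4, 7/2)
obs 3: x=0 → posterior Beta(11/4, 9/2)
obs 4: x=1 → posterior Beta(15/4, 9/2)
obs 5: x=0 → posterior Beta(15/4, 11/2)
obs 6: x=1 → posterior Beta(19/4, 11/2)
obs 7: x=1 → posterior Beta(23/4, 11/2)
obs 8: x=1 → posterior Beta(27/4, 11/2)
obs 9: x=1 → posterior Beta(31/4, 11/2)
obs 10: x=0 → posterior Beta(31/4, 13/2)

27/49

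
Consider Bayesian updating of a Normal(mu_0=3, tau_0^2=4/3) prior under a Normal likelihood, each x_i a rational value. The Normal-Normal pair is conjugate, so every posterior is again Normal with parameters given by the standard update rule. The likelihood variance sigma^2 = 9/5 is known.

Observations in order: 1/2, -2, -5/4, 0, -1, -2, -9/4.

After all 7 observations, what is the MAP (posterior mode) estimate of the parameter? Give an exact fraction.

-79/167

obs 1: x=1/2 → posterior Normal(91/47, 36/47)
obs 2: x=-2 → posterior Normal(51/67, 36/67)
obs 3: x=-5/4 → posterior Normal(26/87, 12/29)
obs 4: x=0 → posterior Normal(26/107, 36/107)
obs 5: x=-1 → posterior Normal(6/127, 36/127)
obs 6: x=-2 → posterior Normal(-34/147, 12/49)
obs 7: x=-9/4 → posterior Normal(-79/167, 36/167)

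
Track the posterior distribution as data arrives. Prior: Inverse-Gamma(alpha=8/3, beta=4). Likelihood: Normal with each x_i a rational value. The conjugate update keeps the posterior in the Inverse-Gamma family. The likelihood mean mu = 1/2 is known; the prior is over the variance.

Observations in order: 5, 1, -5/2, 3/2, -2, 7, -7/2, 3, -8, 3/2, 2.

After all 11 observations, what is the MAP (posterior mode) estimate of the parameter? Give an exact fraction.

2217/220

obs 1: x=5 → posterior Inverse-Gamma(19/6, 113/8)
obs 2: x=1 → posterior Inverse-Gamma(11/3, 57/4)
obs 3: x=-5/2 → posterior Inverse-Gamma(25/6, 75/4)
obs 4: x=3/2 → posterior Inverse-Gamma(14/3, 77/4)
obs 5: x=-2 → posterior Inverse-Gamma(31/6, 179/8)
obs 6: x=7 → posterior Inverse-Gamma(17/3, 87/2)
obs 7: x=-7/2 → posterior Inverse-Gamma(37/6, 103/2)
obs 8: x=3 → posterior Inverse-Gamma(20/3, 437/8)
obs 9: x=-8 → posterior Inverse-Gamma(43/6, 363/4)
obs 10: x=3/2 → posterior Inverse-Gamma(23/3, 365/4)
obs 11: x=2 → posterior Inverse-Gamma(49/6, 739/8)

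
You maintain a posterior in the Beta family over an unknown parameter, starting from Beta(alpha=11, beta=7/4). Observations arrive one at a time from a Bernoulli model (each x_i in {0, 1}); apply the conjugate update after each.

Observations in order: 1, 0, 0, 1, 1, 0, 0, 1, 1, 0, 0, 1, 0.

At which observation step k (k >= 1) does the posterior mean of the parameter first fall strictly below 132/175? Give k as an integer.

k = 6

obs 1: x=1 → posterior Beta(12, 7/4)
obs 2: x=0 → posterior Beta(12, 11/4)
obs 3: x=0 → posterior Beta(12, 15/4)
obs 4: x=1 → posterior Beta(13, 15/4)
obs 5: x=1 → posterior Beta(14, 15/4)
obs 6: x=0 → posterior Beta(14, 19/4)
obs 7: x=0 → posterior Beta(14, 23/4)
obs 8: x=1 → posterior Beta(15, 23/4)
obs 9: x=1 → posterior Beta(16, 23/4)
obs 10: x=0 → posterior Beta(16, 27/4)
obs 11: x=0 → posterior Beta(16, 31/4)
obs 12: x=1 → posterior Beta(17, 31/4)
obs 13: x=0 → posterior Beta(17, 35/4)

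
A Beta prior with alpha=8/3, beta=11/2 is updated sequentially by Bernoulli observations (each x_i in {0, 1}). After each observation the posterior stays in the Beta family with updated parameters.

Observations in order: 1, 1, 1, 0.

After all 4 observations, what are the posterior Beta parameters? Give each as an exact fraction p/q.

alpha=17/3, beta=13/2

obs 1: x=1 → posterior Beta(11/3, 11/2)
obs 2: x=1 → posterior Beta(14/3, 11/2)
obs 3: x=1 → posterior Beta(17/3, 11/2)
obs 4: x=0 → posterior Beta(17/3, 13/2)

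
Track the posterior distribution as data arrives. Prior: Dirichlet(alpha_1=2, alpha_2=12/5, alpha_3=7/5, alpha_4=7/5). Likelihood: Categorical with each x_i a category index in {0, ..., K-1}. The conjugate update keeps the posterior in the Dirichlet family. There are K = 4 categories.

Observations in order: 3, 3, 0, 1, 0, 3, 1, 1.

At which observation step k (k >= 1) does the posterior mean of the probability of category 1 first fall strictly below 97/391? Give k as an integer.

obs 1: x=3 → posterior Dirichlet(2, 12/5, 7/5, 12/5)
obs 2: x=3 → posterior Dirichlet(2, 12/5, 7/5, 17/5)
obs 3: x=0 → posterior Dirichlet(3, 12/5, 7/5, 17/5)
obs 4: x=1 → posterior Dirichlet(3, 17/5, 7/5, 17/5)
obs 5: x=0 → posterior Dirichlet(4, 17/5, 7/5, 17/5)
obs 6: x=3 → posterior Dirichlet(4, 17/5, 7/5, 22/5)
obs 7: x=1 → posterior Dirichlet(4, 22/5, 7/5, 22/5)
obs 8: x=1 → posterior Dirichlet(4, 27/5, 7/5, 22/5)

k = 3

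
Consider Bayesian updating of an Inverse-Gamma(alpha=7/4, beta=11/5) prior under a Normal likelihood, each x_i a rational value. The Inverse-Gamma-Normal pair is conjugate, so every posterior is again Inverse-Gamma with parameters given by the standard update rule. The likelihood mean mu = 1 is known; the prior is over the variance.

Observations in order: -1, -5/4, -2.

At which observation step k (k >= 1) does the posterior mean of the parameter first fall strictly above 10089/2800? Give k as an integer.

obs 1: x=-1 → posterior Inverse-Gamma(9/4, 21/5)
obs 2: x=-5/4 → posterior Inverse-Gamma(11/4, 1077/160)
obs 3: x=-2 → posterior Inverse-Gamma(13/4, 1797/160)

k = 2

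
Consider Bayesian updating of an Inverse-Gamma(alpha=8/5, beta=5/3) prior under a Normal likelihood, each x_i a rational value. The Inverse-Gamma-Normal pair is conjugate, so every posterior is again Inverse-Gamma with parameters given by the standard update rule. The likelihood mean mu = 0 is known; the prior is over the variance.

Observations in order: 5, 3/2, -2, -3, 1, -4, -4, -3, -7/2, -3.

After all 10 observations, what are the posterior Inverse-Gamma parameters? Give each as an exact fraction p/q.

alpha=33/5, beta=641/12

obs 1: x=5 → posterior Inverse-Gamma(21/10, 85/6)
obs 2: x=3/2 → posterior Inverse-Gamma(13/5, 367/24)
obs 3: x=-2 → posterior Inverse-Gamma(31/10, 415/24)
obs 4: x=-3 → posterior Inverse-Gamma(18/5, 523/24)
obs 5: x=1 → posterior Inverse-Gamma(41/10, 535/24)
obs 6: x=-4 → posterior Inverse-Gamma(23/5, 727/24)
obs 7: x=-4 → posterior Inverse-Gamma(51/10, 919/24)
obs 8: x=-3 → posterior Inverse-Gamma(28/5, 1027/24)
obs 9: x=-7/2 → posterior Inverse-Gamma(61/10, 587/12)
obs 10: x=-3 → posterior Inverse-Gamma(33/5, 641/12)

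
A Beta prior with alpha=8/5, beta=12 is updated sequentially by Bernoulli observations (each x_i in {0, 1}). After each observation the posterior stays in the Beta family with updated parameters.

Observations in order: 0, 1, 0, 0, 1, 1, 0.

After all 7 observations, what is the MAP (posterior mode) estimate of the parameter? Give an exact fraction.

6/31

obs 1: x=0 → posterior Beta(8/5, 13)
obs 2: x=1 → posterior Beta(13/5, 13)
obs 3: x=0 → posterior Beta(13/5, 14)
obs 4: x=0 → posterior Beta(13/5, 15)
obs 5: x=1 → posterior Beta(18/5, 15)
obs 6: x=1 → posterior Beta(23/5, 15)
obs 7: x=0 → posterior Beta(23/5, 16)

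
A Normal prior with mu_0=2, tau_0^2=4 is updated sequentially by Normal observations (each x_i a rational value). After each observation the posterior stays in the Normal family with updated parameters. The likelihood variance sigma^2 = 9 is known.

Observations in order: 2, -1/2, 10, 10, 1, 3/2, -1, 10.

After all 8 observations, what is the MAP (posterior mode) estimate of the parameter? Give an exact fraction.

obs 1: x=2 → posterior Normal(2, 36/13)
obs 2: x=-1/2 → posterior Normal(24/17, 36/17)
obs 3: x=10 → posterior Normal(64/21, 12/7)
obs 4: x=10 → posterior Normal(104/25, 36/25)
obs 5: x=1 → posterior Normal(108/29, 36/29)
obs 6: x=3/2 → posterior Normal(38/11, 12/11)
obs 7: x=-1 → posterior Normal(110/37, 36/37)
obs 8: x=10 → posterior Normal(150/41, 36/41)

150/41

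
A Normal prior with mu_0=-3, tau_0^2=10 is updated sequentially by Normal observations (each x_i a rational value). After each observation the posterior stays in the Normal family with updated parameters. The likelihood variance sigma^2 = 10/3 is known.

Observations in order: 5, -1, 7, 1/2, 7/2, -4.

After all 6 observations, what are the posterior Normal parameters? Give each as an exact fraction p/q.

mu_0=30/19, tau_0^2=10/19

obs 1: x=5 → posterior Normal(3, 5/2)
obs 2: x=-1 → posterior Normal(9/7, 10/7)
obs 3: x=7 → posterior Normal(3, 1)
obs 4: x=1/2 → posterior Normal(63/26, 10/13)
obs 5: x=7/2 → posterior Normal(21/8, 5/8)
obs 6: x=-4 → posterior Normal(30/19, 10/19)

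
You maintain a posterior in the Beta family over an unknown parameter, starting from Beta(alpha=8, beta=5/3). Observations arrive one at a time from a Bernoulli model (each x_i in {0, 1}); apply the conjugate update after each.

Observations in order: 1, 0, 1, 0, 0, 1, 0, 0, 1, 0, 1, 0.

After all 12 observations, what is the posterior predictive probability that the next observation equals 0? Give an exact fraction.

2/5

obs 1: x=1 → posterior Beta(9, 5/3)
obs 2: x=0 → posterior Beta(9, 8/3)
obs 3: x=1 → posterior Beta(10, 8/3)
obs 4: x=0 → posterior Beta(10, 11/3)
obs 5: x=0 → posterior Beta(10, 14/3)
obs 6: x=1 → posterior Beta(11, 14/3)
obs 7: x=0 → posterior Beta(11, 17/3)
obs 8: x=0 → posterior Beta(11, 20/3)
obs 9: x=1 → posterior Beta(12, 20/3)
obs 10: x=0 → posterior Beta(12, 23/3)
obs 11: x=1 → posterior Beta(13, 23/3)
obs 12: x=0 → posterior Beta(13, 26/3)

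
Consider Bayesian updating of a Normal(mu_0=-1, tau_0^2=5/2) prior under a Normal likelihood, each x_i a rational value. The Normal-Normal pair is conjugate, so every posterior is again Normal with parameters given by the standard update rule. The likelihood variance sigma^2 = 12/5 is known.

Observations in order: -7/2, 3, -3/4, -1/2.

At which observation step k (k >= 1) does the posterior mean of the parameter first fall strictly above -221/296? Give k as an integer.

k = 2

obs 1: x=-7/2 → posterior Normal(-223/98, 60/49)
obs 2: x=3 → posterior Normal(-73/148, 30/37)
obs 3: x=-3/4 → posterior Normal(-221/396, 20/33)
obs 4: x=-1/2 → posterior Normal(-271/496, 15/31)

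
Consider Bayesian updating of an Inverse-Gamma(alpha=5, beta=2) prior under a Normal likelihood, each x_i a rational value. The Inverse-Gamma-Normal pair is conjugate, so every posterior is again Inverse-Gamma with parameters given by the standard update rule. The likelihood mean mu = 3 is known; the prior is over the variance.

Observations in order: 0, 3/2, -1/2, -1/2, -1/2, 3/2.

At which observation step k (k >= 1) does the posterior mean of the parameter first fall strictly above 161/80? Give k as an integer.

obs 1: x=0 → posterior Inverse-Gamma(11/2, 13/2)
obs 2: x=3/2 → posterior Inverse-Gamma(6, 61/8)
obs 3: x=-1/2 → posterior Inverse-Gamma(13/2, 55/4)
obs 4: x=-1/2 → posterior Inverse-Gamma(7, 159/8)
obs 5: x=-1/2 → posterior Inverse-Gamma(15/2, 26)
obs 6: x=3/2 → posterior Inverse-Gamma(8, 217/8)

k = 3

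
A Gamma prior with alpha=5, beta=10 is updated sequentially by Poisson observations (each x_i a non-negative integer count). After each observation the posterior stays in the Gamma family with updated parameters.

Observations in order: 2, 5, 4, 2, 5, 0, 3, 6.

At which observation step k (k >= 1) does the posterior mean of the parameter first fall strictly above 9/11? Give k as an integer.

k = 2

obs 1: x=2 → posterior Gamma(7, 11)
obs 2: x=5 → posterior Gamma(12, 12)
obs 3: x=4 → posterior Gamma(16, 13)
obs 4: x=2 → posterior Gamma(18, 14)
obs 5: x=5 → posterior Gamma(23, 15)
obs 6: x=0 → posterior Gamma(23, 16)
obs 7: x=3 → posterior Gamma(26, 17)
obs 8: x=6 → posterior Gamma(32, 18)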